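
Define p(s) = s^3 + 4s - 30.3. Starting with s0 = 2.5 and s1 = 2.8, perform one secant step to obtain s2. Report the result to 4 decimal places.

p(2.5) = -4.675000, p(2.8) = 2.852000
s2 = 2.800000 − 2.852000·(2.800000 − 2.500000) / (2.852000 − (-4.675000)) = 2.800000 − (0.855600)/(7.527000) = 2.686329

2.6863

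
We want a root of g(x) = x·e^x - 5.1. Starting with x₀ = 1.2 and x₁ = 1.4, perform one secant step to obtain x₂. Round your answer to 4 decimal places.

1.3318

g(1.2) = -1.115860, g(1.4) = 0.577280
x₂ = 1.400000 − 0.577280·(1.400000 − 1.200000) / (0.577280 − (-1.115860)) = 1.400000 − (0.115456)/(1.693140) = 1.331810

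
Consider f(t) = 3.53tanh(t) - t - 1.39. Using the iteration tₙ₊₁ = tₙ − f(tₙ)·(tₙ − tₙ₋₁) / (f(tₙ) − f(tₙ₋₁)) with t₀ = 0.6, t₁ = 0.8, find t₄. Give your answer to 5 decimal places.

0.66626

f(0.6) = -0.0942150, f(0.8) = 0.1540498
t₂ = 0.8000000 − 0.1540498·(0.8000000 − 0.6000000) / (0.1540498 − (-0.0942150)) = 0.8000000 − (0.0308100)/(0.2482648) = 0.6758988
f(0.6758988) = 0.0127301
t₃ = 0.6758988 − 0.0127301·(0.6758988 − 0.8000000) / (0.0127301 − 0.1540498) = 0.6758988 − (-0.0015798)/(-0.1413197) = 0.6647197
f(0.6647197) = -0.0020396
t₄ = 0.6647197 − (-0.0020396)·(0.6647197 − 0.6758988) / (-0.0020396 − 0.0127301) = 0.6647197 − (0.0000228)/(-0.0147697) = 0.6662635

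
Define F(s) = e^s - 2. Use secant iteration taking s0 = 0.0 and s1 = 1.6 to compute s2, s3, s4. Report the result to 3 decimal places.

F(0.0) = -1.00000, F(1.6) = 2.95303
s2 = 1.60000 − 2.95303·(1.60000 − 0.00000) / (2.95303 − (-1.00000)) = 1.60000 − (4.72485)/(3.95303) = 0.40475
F(0.40475) = -0.50107
s3 = 0.40475 − (-0.50107)·(0.40475 − 1.60000) / (-0.50107 − 2.95303) = 0.40475 − (0.59890)/(-3.45410) = 0.57814
F(0.57814) = -0.21728
s4 = 0.57814 − (-0.21728)·(0.57814 − 0.40475) / (-0.21728 − (-0.50107)) = 0.57814 − (-0.03767)/(0.28379) = 0.71089

0.405, 0.578, 0.711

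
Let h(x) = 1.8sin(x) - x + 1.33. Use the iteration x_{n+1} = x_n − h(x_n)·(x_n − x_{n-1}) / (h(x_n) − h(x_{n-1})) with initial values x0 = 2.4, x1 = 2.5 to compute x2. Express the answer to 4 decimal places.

2.4611

h(2.4) = 0.145834, h(2.5) = -0.092750
x2 = 2.500000 − (-0.092750)·(2.500000 − 2.400000) / (-0.092750 − 0.145834) = 2.500000 − (-0.009275)/(-0.238584) = 2.461125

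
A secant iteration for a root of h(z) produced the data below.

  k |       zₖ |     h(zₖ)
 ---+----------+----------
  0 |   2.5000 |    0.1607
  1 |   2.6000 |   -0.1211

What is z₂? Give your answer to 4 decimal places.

z₂ = 2.6000 − (-0.1211)·(2.6000 − 2.5000) / (-0.1211 − 0.1607)
   = 2.6000 − (-0.012110)/(-0.281800) = 2.557026

2.5570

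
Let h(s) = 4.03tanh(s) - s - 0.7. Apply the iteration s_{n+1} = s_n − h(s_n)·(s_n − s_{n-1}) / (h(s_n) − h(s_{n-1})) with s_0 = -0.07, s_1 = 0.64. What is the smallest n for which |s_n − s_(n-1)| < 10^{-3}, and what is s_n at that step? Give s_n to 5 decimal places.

n = 5, s_n = 0.23678

h(-0.07) = -0.9116401, h(0.64) = 0.9365452
s_2 = 0.6400000 − 0.9365452·(0.7100000)/(1.8481853) = 0.2802162;  |Δ| = 0.3597838
h(0.2802162) = 0.1203977
s_3 = 0.2802162 − 0.1203977·(-0.3597838)/(-0.8161475) = 0.2271411;  |Δ| = 0.0530751
h(0.2271411) = -0.0271867
s_4 = 0.2271411 − (-0.0271867)·(-0.0530751)/(-0.1475844) = 0.2369181;  |Δ| = 0.0097770
h(0.2369181) = 0.0003901
s_5 = 0.2369181 − 0.0003901·(0.0097770)/(0.0275767) = 0.2367798;  |Δ| = 0.0001383
|s_5 − s_4| = 0.0001383 < 10^{-3}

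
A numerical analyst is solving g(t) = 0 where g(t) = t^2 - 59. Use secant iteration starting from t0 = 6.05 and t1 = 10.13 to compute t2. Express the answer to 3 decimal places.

7.434

g(6.05) = -22.39750, g(10.13) = 43.61690
t2 = 10.13000 − 43.61690·(10.13000 − 6.05000) / (43.61690 − (-22.39750)) = 10.13000 − (177.95695)/(66.01440) = 7.43427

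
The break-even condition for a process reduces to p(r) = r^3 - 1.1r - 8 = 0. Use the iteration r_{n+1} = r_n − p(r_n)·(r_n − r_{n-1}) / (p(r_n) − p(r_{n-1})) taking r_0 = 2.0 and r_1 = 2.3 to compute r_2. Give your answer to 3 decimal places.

2.172

p(2.0) = -2.20000, p(2.3) = 1.63700
r_2 = 2.30000 − 1.63700·(2.30000 − 2.00000) / (1.63700 − (-2.20000)) = 2.30000 − (0.49110)/(3.83700) = 2.17201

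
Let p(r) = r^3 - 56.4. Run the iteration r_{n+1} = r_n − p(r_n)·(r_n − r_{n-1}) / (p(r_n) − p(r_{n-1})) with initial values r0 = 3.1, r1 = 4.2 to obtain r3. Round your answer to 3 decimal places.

p(3.1) = -26.60900, p(4.2) = 17.68800
r2 = 4.20000 − 17.68800·(4.20000 − 3.10000) / (17.68800 − (-26.60900)) = 4.20000 − (19.45680)/(44.29700) = 3.76076
p(3.76076) = -3.21018
r3 = 3.76076 − (-3.21018)·(3.76076 − 4.20000) / (-3.21018 − 17.68800) = 3.76076 − (1.41002)/(-20.89818) = 3.82824

3.828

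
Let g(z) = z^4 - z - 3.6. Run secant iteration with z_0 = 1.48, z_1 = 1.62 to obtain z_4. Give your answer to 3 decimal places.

1.503

g(1.48) = -0.28215, g(1.62) = 1.66748
z_2 = 1.62000 − 1.66748·(1.62000 − 1.48000) / (1.66748 − (-0.28215)) = 1.62000 − (0.23345)/(1.94962) = 1.50026
g(1.50026) = -0.03424
z_3 = 1.50026 − (-0.03424)·(1.50026 − 1.62000) / (-0.03424 − 1.66748) = 1.50026 − (0.00410)/(-1.70172) = 1.50267
g(1.50267) = -0.00403
z_4 = 1.50267 − (-0.00403)·(1.50267 − 1.50026) / (-0.00403 − (-0.03424)) = 1.50267 − (-0.00001)/(0.03021) = 1.50299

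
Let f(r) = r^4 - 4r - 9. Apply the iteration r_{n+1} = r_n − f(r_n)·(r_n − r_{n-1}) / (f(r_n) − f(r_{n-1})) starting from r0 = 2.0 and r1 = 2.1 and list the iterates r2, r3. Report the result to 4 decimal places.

2.0328, 2.0346

f(2.0) = -1.000000, f(2.1) = 2.048100
r2 = 2.100000 − 2.048100·(2.100000 − 2.000000) / (2.048100 − (-1.000000)) = 2.100000 − (0.204810)/(3.048100) = 2.032807
f(2.032807) = -0.055280
r3 = 2.032807 − (-0.055280)·(2.032807 − 2.100000) / (-0.055280 − 2.048100) = 2.032807 − (0.003714)/(-2.103380) = 2.034573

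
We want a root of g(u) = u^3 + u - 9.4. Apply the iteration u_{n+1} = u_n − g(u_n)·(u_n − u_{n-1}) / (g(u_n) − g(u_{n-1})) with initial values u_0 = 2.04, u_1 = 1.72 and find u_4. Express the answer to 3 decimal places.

g(2.04) = 1.12966, g(1.72) = -2.59155
u_2 = 1.72000 − (-2.59155)·(1.72000 − 2.04000) / (-2.59155 − 1.12966) = 1.72000 − (0.82930)/(-3.72122) = 1.94286
g(1.94286) = -0.12346
u_3 = 1.94286 − (-0.12346)·(1.94286 − 1.72000) / (-0.12346 − (-2.59155)) = 1.94286 − (-0.02751)/(2.46809) = 1.95400
g(1.95400) = 0.01465
u_4 = 1.95400 − 0.01465·(1.95400 − 1.94286) / (0.01465 − (-0.12346)) = 1.95400 − (0.00016)/(0.13811) = 1.95282

1.953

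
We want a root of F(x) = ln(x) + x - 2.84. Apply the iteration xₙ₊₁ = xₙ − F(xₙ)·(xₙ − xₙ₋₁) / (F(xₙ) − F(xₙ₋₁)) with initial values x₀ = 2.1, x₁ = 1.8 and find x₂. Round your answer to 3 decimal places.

F(2.1) = 0.00194, F(1.8) = -0.45221
x₂ = 1.80000 − (-0.45221)·(1.80000 − 2.10000) / (-0.45221 − 0.00194) = 1.80000 − (0.13566)/(-0.45415) = 2.09872

2.099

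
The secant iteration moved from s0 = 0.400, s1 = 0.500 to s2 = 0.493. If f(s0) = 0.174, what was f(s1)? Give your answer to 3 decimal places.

-0.013

The secant line through (0.400, 0.174) and (0.500, f(s1)) crosses zero at s2 = 0.493.
So (0.400, 0.174), (0.500, f(s1)), (0.493, 0) are collinear:
f(s1) = 0.174 · (0.500 − 0.493) / (0.400 − 0.493) = 0.174 · (0.00700)/(-0.09300) = -0.01310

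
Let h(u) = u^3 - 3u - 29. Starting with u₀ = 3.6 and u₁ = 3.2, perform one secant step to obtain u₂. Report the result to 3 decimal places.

3.384

h(3.6) = 6.85600, h(3.2) = -5.83200
u₂ = 3.20000 − (-5.83200)·(3.20000 − 3.60000) / (-5.83200 − 6.85600) = 3.20000 − (2.33280)/(-12.68800) = 3.38386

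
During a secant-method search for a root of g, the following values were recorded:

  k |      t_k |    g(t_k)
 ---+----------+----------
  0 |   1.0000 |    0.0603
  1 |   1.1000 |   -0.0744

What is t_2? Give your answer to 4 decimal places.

t_2 = 1.1000 − (-0.0744)·(1.1000 − 1.0000) / (-0.0744 − 0.0603)
   = 1.1000 − (-0.007440)/(-0.134700) = 1.044766

1.0448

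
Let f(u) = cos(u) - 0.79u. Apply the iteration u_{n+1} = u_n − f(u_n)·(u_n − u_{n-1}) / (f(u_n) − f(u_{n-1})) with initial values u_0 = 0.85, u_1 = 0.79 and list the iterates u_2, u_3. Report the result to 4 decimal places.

0.8424, 0.8425

f(0.85) = -0.011517, f(0.79) = 0.079745
u_2 = 0.790000 − 0.079745·(0.790000 − 0.850000) / (0.079745 − (-0.011517)) = 0.790000 − (-0.004785)/(0.091262) = 0.842428
f(0.842428) = 0.000134
u_3 = 0.842428 − 0.000134·(0.842428 − 0.790000) / (0.000134 − 0.079745) = 0.842428 − (0.000007)/(-0.079611) = 0.842517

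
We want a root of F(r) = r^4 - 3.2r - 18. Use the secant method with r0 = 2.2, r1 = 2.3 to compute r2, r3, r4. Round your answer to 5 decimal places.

F(2.2) = -1.6144000, F(2.3) = 2.6241000
r2 = 2.3000000 − 2.6241000·(2.3000000 − 2.2000000) / (2.6241000 − (-1.6144000)) = 2.3000000 − (0.2624100)/(4.2385000) = 2.2380889
F(2.2380889) = -0.0713815
r3 = 2.2380889 − (-0.0713815)·(2.2380889 − 2.3000000) / (-0.0713815 − 2.6241000) = 2.2380889 − (0.0044193)/(-2.6954815) = 2.2397285
F(2.2397285) = -0.0030265
r4 = 2.2397285 − (-0.0030265)·(2.2397285 − 2.2380889) / (-0.0030265 − (-0.0713815)) = 2.2397285 − (-0.0000050)/(0.0683551) = 2.2398011

2.23809, 2.23973, 2.23980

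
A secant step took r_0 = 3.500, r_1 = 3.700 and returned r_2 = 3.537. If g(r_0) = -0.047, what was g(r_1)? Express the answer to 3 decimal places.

0.207

The secant line through (3.500, -0.047) and (3.700, g(r_1)) crosses zero at r_2 = 3.537.
So (3.500, -0.047), (3.700, g(r_1)), (3.537, 0) are collinear:
g(r_1) = -0.047 · (3.700 − 3.537) / (3.500 − 3.537) = -0.047 · (0.16300)/(-0.03700) = 0.20705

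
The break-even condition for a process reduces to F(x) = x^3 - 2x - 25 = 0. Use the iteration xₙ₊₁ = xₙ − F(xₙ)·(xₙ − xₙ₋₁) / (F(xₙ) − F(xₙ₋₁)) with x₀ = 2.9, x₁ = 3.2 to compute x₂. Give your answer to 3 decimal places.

3.147

F(2.9) = -6.41100, F(3.2) = 1.36800
x₂ = 3.20000 − 1.36800·(3.20000 − 2.90000) / (1.36800 − (-6.41100)) = 3.20000 − (0.41040)/(7.77900) = 3.14724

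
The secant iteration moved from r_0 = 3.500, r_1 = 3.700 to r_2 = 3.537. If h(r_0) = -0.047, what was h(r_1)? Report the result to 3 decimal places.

The secant line through (3.500, -0.047) and (3.700, h(r_1)) crosses zero at r_2 = 3.537.
So (3.500, -0.047), (3.700, h(r_1)), (3.537, 0) are collinear:
h(r_1) = -0.047 · (3.700 − 3.537) / (3.500 − 3.537) = -0.047 · (0.16300)/(-0.03700) = 0.20705

0.207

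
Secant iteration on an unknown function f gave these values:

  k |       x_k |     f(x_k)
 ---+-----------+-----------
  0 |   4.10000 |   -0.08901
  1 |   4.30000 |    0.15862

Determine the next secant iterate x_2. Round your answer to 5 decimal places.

x_2 = 4.30000 − 0.15862·(4.30000 − 4.10000) / (0.15862 − (-0.08901))
   = 4.30000 − (0.0317240)/(0.2476300) = 4.1718895

4.17189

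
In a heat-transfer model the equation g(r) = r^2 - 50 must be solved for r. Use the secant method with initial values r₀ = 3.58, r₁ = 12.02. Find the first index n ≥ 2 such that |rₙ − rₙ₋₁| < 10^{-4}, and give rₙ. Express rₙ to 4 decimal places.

g(3.58) = -37.183600, g(12.02) = 94.480400
r₂ = 12.020000 − 94.480400·(8.440000)/(131.664000) = 5.963564;  |Δ| = 6.056436
g(5.963564) = -14.435903
r₃ = 5.963564 − (-14.435903)·(-6.056436)/(-108.916303) = 6.766292;  |Δ| = 0.802728
g(6.766292) = -4.217297
r₄ = 6.766292 − (-4.217297)·(0.802728)/(10.218607) = 7.097583;  |Δ| = 0.331292
g(7.097583) = 0.375691
r₅ = 7.097583 − 0.375691·(0.331292)/(4.592988) = 7.070485;  |Δ| = 0.027099
g(7.070485) = -0.008243
r₆ = 7.070485 − (-0.008243)·(-0.027099)/(-0.383935) = 7.071067;  |Δ| = 0.000582
g(7.071067) = -0.000015
r₇ = 7.071067 − (-0.000015)·(0.000582)/(0.008228) = 7.071068;  |Δ| = 0.000001
|r₇ − r₆| = 0.000001 < 10^{-4}

n = 7, rₙ = 7.0711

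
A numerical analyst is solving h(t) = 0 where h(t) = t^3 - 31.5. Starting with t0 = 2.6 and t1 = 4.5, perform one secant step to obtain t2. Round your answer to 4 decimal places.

2.9597

h(2.6) = -13.924000, h(4.5) = 59.625000
t2 = 4.500000 − 59.625000·(4.500000 − 2.600000) / (59.625000 − (-13.924000)) = 4.500000 − (113.287500)/(73.549000) = 2.959700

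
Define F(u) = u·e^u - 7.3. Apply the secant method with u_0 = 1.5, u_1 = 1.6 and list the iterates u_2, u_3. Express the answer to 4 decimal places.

F(1.5) = -0.577466, F(1.6) = 0.624852
u_2 = 1.600000 − 0.624852·(1.600000 − 1.500000) / (0.624852 − (-0.577466)) = 1.600000 − (0.062485)/(1.202318) = 1.548029
F(1.548029) = -0.020864
u_3 = 1.548029 − (-0.020864)·(1.548029 − 1.600000) / (-0.020864 − 0.624852) = 1.548029 − (0.001084)/(-0.645716) = 1.549709

1.5480, 1.5497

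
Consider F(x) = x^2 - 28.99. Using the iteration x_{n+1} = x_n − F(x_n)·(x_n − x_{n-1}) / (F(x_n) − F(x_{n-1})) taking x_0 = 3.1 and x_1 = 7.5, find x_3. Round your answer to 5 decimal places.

F(3.1) = -19.3800000, F(7.5) = 27.2600000
x_2 = 7.5000000 − 27.2600000·(7.5000000 − 3.1000000) / (27.2600000 − (-19.3800000)) = 7.5000000 − (119.9440000)/(46.6400000) = 4.9283019
F(4.9283019) = -4.7018405
x_3 = 4.9283019 − (-4.7018405)·(4.9283019 − 7.5000000) / (-4.7018405 − 27.2600000) = 4.9283019 − (12.0917144)/(-31.9618405) = 5.3066191

5.30662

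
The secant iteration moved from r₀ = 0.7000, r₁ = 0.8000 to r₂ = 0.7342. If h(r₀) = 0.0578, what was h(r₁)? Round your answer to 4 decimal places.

The secant line through (0.7000, 0.0578) and (0.8000, h(r₁)) crosses zero at r₂ = 0.7342.
So (0.7000, 0.0578), (0.8000, h(r₁)), (0.7342, 0) are collinear:
h(r₁) = 0.0578 · (0.8000 − 0.7342) / (0.7000 − 0.7342) = 0.0578 · (0.065800)/(-0.034200) = -0.111206

-0.1112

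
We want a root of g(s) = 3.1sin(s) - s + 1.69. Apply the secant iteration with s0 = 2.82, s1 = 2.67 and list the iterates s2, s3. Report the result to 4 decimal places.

g(2.82) = -0.150158, g(2.67) = 0.428348
s2 = 2.670000 − 0.428348·(2.670000 − 2.820000) / (0.428348 − (-0.150158)) = 2.670000 − (-0.064252)/(0.578506) = 2.781066
g(2.781066) = 0.002513
s3 = 2.781066 − 0.002513·(2.781066 − 2.670000) / (0.002513 − 0.428348) = 2.781066 − (0.000279)/(-0.425834) = 2.781721

2.7811, 2.7817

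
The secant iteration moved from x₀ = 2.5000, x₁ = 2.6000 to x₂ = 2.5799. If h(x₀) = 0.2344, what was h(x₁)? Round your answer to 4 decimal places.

-0.0590

The secant line through (2.5000, 0.2344) and (2.6000, h(x₁)) crosses zero at x₂ = 2.5799.
So (2.5000, 0.2344), (2.6000, h(x₁)), (2.5799, 0) are collinear:
h(x₁) = 0.2344 · (2.6000 − 2.5799) / (2.5000 − 2.5799) = 0.2344 · (0.020100)/(-0.079900) = -0.058967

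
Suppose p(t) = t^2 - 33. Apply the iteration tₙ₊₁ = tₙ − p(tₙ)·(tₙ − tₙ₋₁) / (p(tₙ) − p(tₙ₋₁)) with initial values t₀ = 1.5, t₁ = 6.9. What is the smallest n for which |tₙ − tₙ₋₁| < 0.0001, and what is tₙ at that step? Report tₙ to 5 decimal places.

p(1.5) = -30.7500000, p(6.9) = 14.6100000
t₂ = 6.9000000 − 14.6100000·(5.4000000)/(45.3600000) = 5.1607143;  |Δ| = 1.7392857
p(5.1607143) = -6.3670281
t₃ = 5.1607143 − (-6.3670281)·(-1.7392857)/(-20.9770281) = 5.6886290;  |Δ| = 0.5279147
p(5.6886290) = -0.6395005
t₄ = 5.6886290 − (-0.6395005)·(0.5279147)/(5.7275275) = 5.7475727;  |Δ| = 0.0589437
p(5.7475727) = 0.0345916
t₅ = 5.7475727 − 0.0345916·(0.0589437)/(0.6740922) = 5.7445479;  |Δ| = 0.0030247
p(5.7445479) = -0.0001691
t₆ = 5.7445479 − (-0.0001691)·(-0.0030247)/(-0.0347608) = 5.7445626;  |Δ| = 0.0000147
|t₆ − t₅| = 0.0000147 < 0.0001

n = 6, tₙ = 5.74456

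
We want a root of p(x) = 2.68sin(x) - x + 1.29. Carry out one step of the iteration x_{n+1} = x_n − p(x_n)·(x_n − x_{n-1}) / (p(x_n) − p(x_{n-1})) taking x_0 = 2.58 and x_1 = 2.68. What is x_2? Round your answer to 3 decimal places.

p(2.58) = 0.13719, p(2.68) = -0.19640
x_2 = 2.68000 − (-0.19640)·(2.68000 − 2.58000) / (-0.19640 − 0.13719) = 2.68000 − (-0.01964)/(-0.33359) = 2.62113

2.621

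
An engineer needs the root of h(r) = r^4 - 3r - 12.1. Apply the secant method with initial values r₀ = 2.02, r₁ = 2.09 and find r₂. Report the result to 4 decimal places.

h(2.02) = -1.510336, h(2.09) = 0.710298
r₂ = 2.090000 − 0.710298·(2.090000 − 2.020000) / (0.710298 − (-1.510336)) = 2.090000 − (0.049721)/(2.220633) = 2.067610

2.0676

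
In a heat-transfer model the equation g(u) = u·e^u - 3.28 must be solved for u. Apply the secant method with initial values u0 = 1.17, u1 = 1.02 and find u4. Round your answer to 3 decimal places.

1.096

g(1.17) = 0.48973, g(1.02) = -0.45134
u2 = 1.02000 − (-0.45134)·(1.02000 − 1.17000) / (-0.45134 − 0.48973) = 1.02000 − (0.06770)/(-0.94107) = 1.09194
g(1.09194) = -0.02596
u3 = 1.09194 − (-0.02596)·(1.09194 − 1.02000) / (-0.02596 − (-0.45134)) = 1.09194 − (-0.00187)/(0.42538) = 1.09633
g(1.09633) = 0.00150
u4 = 1.09633 − 0.00150·(1.09633 − 1.09194) / (0.00150 − (-0.02596)) = 1.09633 − (0.00001)/(0.02746) = 1.09609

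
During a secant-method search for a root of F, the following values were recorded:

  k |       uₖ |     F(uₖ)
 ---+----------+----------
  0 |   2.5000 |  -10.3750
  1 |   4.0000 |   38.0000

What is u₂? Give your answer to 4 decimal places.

2.8217

u₂ = 4.0000 − 38.0000·(4.0000 − 2.5000) / (38.0000 − (-10.3750))
   = 4.0000 − (57.000000)/(48.375000) = 2.821705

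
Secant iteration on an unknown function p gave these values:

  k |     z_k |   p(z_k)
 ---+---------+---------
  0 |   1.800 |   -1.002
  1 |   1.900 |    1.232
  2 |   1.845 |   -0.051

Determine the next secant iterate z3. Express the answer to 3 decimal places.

1.847

z3 = 1.845 − (-0.051)·(1.845 − 1.900) / (-0.051 − 1.232)
   = 1.845 − (0.00280)/(-1.28300) = 1.84719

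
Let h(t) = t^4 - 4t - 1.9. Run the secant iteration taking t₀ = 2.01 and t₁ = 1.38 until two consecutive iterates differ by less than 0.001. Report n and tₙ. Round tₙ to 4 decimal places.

n = 6, tₙ = 1.7217

h(2.01) = 6.382408, h(1.38) = -3.793261
t₂ = 1.380000 − (-3.793261)·(-0.630000)/(-10.175669) = 1.614850;  |Δ| = 0.234850
h(1.614850) = -1.559091
t₃ = 1.614850 − (-1.559091)·(0.234850)/(2.234169) = 1.778737;  |Δ| = 0.163887
h(1.778737) = 0.995355
t₄ = 1.778737 − 0.995355·(0.163887)/(2.554446) = 1.714878;  |Δ| = 0.063860
h(1.714878) = -0.111175
t₅ = 1.714878 − (-0.111175)·(-0.063860)/(-1.106530) = 1.721294;  |Δ| = 0.006416
h(1.721294) = -0.006683
t₆ = 1.721294 − (-0.006683)·(0.006416)/(0.104492) = 1.721704;  |Δ| = 0.000410
|t₆ − t₅| = 0.000410 < 0.001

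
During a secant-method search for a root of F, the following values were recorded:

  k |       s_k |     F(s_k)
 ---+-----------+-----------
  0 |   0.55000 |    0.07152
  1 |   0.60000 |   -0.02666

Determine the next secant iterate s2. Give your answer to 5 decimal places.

s2 = 0.60000 − (-0.02666)·(0.60000 − 0.55000) / (-0.02666 − 0.07152)
   = 0.60000 − (-0.0013330)/(-0.0981800) = 0.5864229

0.58642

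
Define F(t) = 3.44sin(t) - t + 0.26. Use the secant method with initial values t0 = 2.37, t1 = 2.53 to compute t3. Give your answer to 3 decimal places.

2.451

F(2.37) = 0.28864, F(2.53) = -0.29485
t2 = 2.53000 − (-0.29485)·(2.53000 − 2.37000) / (-0.29485 − 0.28864) = 2.53000 − (-0.04718)/(-0.58348) = 2.44915
F(2.44915) = 0.00702
t3 = 2.44915 − 0.00702·(2.44915 − 2.53000) / (0.00702 − (-0.29485)) = 2.44915 − (-0.00057)/(0.30187) = 2.45103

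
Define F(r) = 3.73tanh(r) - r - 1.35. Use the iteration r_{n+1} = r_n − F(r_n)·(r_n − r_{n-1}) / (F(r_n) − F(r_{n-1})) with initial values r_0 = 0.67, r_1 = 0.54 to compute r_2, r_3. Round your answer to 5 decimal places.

0.57120, 0.56874

F(0.67) = 0.1619750, F(0.54) = -0.0511549
r_2 = 0.5400000 − (-0.0511549)·(0.5400000 − 0.6700000) / (-0.0511549 − 0.1619750) = 0.5400000 − (0.0066501)/(-0.2131298) = 0.5712023
F(0.5712023) = 0.0043792
r_3 = 0.5712023 − 0.0043792·(0.5712023 − 0.5400000) / (0.0043792 − (-0.0511549)) = 0.5712023 − (0.0001366)/(0.0555341) = 0.5687418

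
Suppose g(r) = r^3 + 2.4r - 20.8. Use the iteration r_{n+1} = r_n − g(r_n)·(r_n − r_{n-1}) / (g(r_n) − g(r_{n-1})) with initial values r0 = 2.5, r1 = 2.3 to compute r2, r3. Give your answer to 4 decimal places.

g(2.5) = 0.825000, g(2.3) = -3.113000
r2 = 2.300000 − (-3.113000)·(2.300000 − 2.500000) / (-3.113000 − 0.825000) = 2.300000 − (0.622600)/(-3.938000) = 2.458101
g(2.458101) = -0.048080
r3 = 2.458101 − (-0.048080)·(2.458101 − 2.300000) / (-0.048080 − (-3.113000)) = 2.458101 − (-0.007601)/(3.064920) = 2.460581

2.4581, 2.4606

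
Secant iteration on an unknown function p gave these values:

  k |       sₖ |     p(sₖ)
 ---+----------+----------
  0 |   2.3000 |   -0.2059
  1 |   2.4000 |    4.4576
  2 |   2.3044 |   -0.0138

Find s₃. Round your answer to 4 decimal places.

s₃ = 2.3044 − (-0.0138)·(2.3044 − 2.4000) / (-0.0138 − 4.4576)
   = 2.3044 − (0.001319)/(-4.471400) = 2.304695

2.3047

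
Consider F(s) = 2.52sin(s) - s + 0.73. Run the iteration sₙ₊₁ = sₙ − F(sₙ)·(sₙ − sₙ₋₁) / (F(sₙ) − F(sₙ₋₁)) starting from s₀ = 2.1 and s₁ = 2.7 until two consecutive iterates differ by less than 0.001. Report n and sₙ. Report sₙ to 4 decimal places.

F(2.1) = 0.805288, F(2.7) = -0.893003
s₂ = 2.700000 − (-0.893003)·(0.600000)/(-1.698290) = 2.384505;  |Δ| = 0.315495
F(2.384505) = 0.076249
s₃ = 2.384505 − 0.076249·(-0.315495)/(0.969252) = 2.409325;  |Δ| = 0.024819
F(2.409325) = 0.005441
s₄ = 2.409325 − 0.005441·(0.024819)/(-0.070808) = 2.411232;  |Δ| = 0.001907
F(2.411232) = -0.000043
s₅ = 2.411232 − (-0.000043)·(0.001907)/(-0.005485) = 2.411217;  |Δ| = 0.000015
|s₅ − s₄| = 0.000015 < 0.001

n = 5, sₙ = 2.4112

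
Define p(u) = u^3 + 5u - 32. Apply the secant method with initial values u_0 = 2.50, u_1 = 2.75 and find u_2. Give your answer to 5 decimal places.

2.65085

p(2.50) = -3.8750000, p(2.75) = 2.5468750
u_2 = 2.7500000 − 2.5468750·(2.7500000 − 2.5000000) / (2.5468750 − (-3.8750000)) = 2.7500000 − (0.6367188)/(6.4218750) = 2.6508516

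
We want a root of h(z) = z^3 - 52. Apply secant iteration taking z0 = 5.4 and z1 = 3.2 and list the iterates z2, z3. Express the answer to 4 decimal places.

h(5.4) = 105.464000, h(3.2) = -19.232000
z2 = 3.200000 − (-19.232000)·(3.200000 − 5.400000) / (-19.232000 − 105.464000) = 3.200000 − (42.310400)/(-124.696000) = 3.539308
h(3.539308) = -7.664132
z3 = 3.539308 − (-7.664132)·(3.539308 − 3.200000) / (-7.664132 − (-19.232000)) = 3.539308 − (-2.600504)/(11.567868) = 3.764112

3.5393, 3.7641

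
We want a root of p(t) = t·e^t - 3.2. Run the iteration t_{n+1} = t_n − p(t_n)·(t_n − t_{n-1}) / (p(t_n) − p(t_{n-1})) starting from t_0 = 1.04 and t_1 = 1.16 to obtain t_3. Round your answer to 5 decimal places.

p(1.04) = -0.2576143, p(1.16) = 0.5003226
t_2 = 1.1600000 − 0.5003226·(1.1600000 − 1.0400000) / (0.5003226 − (-0.2576143)) = 1.1600000 − (0.0600387)/(0.7579369) = 1.0807867
p(1.0807867) = -0.0149250
t_3 = 1.0807867 − (-0.0149250)·(1.0807867 − 1.1600000) / (-0.0149250 − 0.5003226) = 1.0807867 − (0.0011823)/(-0.5152476) = 1.0830812

1.08308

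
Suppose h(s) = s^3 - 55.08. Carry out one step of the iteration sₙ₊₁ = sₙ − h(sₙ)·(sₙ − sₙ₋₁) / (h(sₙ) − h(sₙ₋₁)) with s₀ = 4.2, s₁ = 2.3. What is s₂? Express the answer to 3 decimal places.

h(4.2) = 19.00800, h(2.3) = -42.91300
s₂ = 2.30000 − (-42.91300)·(2.30000 − 4.20000) / (-42.91300 − 19.00800) = 2.30000 − (81.53470)/(-61.92100) = 3.61675

3.617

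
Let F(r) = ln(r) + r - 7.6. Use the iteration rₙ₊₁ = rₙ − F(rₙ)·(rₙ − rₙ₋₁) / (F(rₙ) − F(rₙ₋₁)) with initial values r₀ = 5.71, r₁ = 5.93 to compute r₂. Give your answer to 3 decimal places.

F(5.71) = -0.14778, F(5.93) = 0.11002
r₂ = 5.93000 − 0.11002·(5.93000 − 5.71000) / (0.11002 − (-0.14778)) = 5.93000 − (0.02421)/(0.25781) = 5.83611

5.836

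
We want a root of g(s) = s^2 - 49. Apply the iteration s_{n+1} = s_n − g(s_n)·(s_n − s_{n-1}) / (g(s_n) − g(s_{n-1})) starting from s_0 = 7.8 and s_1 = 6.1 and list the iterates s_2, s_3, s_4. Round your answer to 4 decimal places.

6.9482, 7.0036, 7.0000

g(7.8) = 11.840000, g(6.1) = -11.790000
s_2 = 6.100000 − (-11.790000)·(6.100000 − 7.800000) / (-11.790000 − 11.840000) = 6.100000 − (20.043000)/(-23.630000) = 6.948201
g(6.948201) = -0.722497
s_3 = 6.948201 − (-0.722497)·(6.948201 − 6.100000) / (-0.722497 − (-11.790000)) = 6.948201 − (-0.612823)/(11.067503) = 7.003573
g(7.003573) = 0.050032
s_4 = 7.003573 − 0.050032·(7.003573 − 6.948201) / (0.050032 − (-0.722497)) = 7.003573 − (0.002770)/(0.772529) = 6.999987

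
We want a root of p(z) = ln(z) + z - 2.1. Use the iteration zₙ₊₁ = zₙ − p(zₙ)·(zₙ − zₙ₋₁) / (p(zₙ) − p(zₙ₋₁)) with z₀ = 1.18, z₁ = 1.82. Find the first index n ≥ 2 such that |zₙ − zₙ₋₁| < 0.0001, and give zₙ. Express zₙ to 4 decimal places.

n = 5, zₙ = 1.6185

p(1.18) = -0.754486, p(1.82) = 0.318837
z₂ = 1.820000 − 0.318837·(0.640000)/(1.073322) = 1.629884;  |Δ| = 0.190116
p(1.629884) = 0.018393
z₃ = 1.629884 − 0.018393·(-0.190116)/(-0.300443) = 1.618245;  |Δ| = 0.011639
p(1.618245) = -0.000412
z₄ = 1.618245 − (-0.000412)·(-0.011639)/(-0.018806) = 1.618500;  |Δ| = 0.000255
p(1.618500) = 0.000001
z₅ = 1.618500 − 0.000001·(0.000255)/(0.000413) = 1.618500;  |Δ| = 0.000000
|z₅ − z₄| = 0.000000 < 0.0001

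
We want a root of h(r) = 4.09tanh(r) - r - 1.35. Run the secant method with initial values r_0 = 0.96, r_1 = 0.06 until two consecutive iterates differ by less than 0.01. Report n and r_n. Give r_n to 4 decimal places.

h(0.96) = 0.734092, h(0.06) = -1.164894
r_2 = 0.060000 − (-1.164894)·(-0.900000)/(-1.898986) = 0.612086;  |Δ| = 0.552086
h(0.612086) = 0.269394
r_3 = 0.612086 − 0.269394·(0.552086)/(1.434288) = 0.508391;  |Δ| = 0.103695
h(0.508391) = 0.058554
r_4 = 0.508391 − 0.058554·(-0.103695)/(-0.210839) = 0.479593;  |Δ| = 0.028798
h(0.479593) = -0.005790
r_5 = 0.479593 − (-0.005790)·(-0.028798)/(-0.064344) = 0.482184;  |Δ| = 0.002591
|r_5 − r_4| = 0.002591 < 0.01

n = 5, r_n = 0.4822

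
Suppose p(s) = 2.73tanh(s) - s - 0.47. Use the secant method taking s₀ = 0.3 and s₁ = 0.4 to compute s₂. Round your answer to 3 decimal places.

0.282

p(0.3) = 0.02528, p(0.4) = 0.16726
s₂ = 0.40000 − 0.16726·(0.40000 − 0.30000) / (0.16726 − 0.02528) = 0.40000 − (0.01673)/(0.14198) = 0.28219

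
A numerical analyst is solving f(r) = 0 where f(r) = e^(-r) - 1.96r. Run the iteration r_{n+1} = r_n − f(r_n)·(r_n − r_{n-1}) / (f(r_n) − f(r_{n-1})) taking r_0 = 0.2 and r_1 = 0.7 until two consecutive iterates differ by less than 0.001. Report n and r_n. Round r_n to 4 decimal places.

f(0.2) = 0.426731, f(0.7) = -0.875415
r_2 = 0.700000 − (-0.875415)·(0.500000)/(-1.302145) = 0.363857;  |Δ| = 0.336143
f(0.363857) = -0.018169
r_3 = 0.363857 − (-0.018169)·(-0.336143)/(0.857246) = 0.356733;  |Δ| = 0.007124
f(0.356733) = 0.000764
r_4 = 0.356733 − 0.000764·(-0.007124)/(0.018933) = 0.357020;  |Δ| = 0.000287
|r_4 − r_3| = 0.000287 < 0.001

n = 4, r_n = 0.3570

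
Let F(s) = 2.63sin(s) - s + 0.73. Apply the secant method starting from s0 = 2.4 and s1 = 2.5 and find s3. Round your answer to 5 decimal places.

2.43583

F(2.4) = 0.1064682, F(2.5) = -0.1960183
s2 = 2.5000000 − (-0.1960183)·(2.5000000 − 2.4000000) / (-0.1960183 − 0.1064682) = 2.5000000 − (-0.0196018)/(-0.3024864) = 2.4351977
F(2.4351977) = 0.0019239
s3 = 2.4351977 − 0.0019239·(2.4351977 − 2.5000000) / (0.0019239 − (-0.1960183)) = 2.4351977 − (-0.0001247)/(0.1979421) = 2.4358275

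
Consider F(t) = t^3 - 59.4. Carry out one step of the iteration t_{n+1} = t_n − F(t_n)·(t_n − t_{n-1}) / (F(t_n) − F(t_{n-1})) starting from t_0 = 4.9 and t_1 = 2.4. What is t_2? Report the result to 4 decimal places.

3.4974

F(4.9) = 58.249000, F(2.4) = -45.576000
t_2 = 2.400000 − (-45.576000)·(2.400000 − 4.900000) / (-45.576000 − 58.249000) = 2.400000 − (113.940000)/(-103.825000) = 3.497424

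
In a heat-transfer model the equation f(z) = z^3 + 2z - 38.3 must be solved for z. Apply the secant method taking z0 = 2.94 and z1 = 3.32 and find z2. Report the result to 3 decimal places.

f(2.94) = -7.00782, f(3.32) = 4.93437
z2 = 3.32000 − 4.93437·(3.32000 − 2.94000) / (4.93437 − (-7.00782)) = 3.32000 − (1.87506)/(11.94218) = 3.16299

3.163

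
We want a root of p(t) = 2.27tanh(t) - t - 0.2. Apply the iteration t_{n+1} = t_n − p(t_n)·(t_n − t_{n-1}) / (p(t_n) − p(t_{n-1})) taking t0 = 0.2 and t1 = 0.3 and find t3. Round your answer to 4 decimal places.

0.1600

p(0.2) = 0.048042, p(0.3) = 0.161280
t2 = 0.300000 − 0.161280·(0.300000 − 0.200000) / (0.161280 − 0.048042) = 0.300000 − (0.016128)/(0.113238) = 0.157574
p(0.157574) = -0.002812
t3 = 0.157574 − (-0.002812)·(0.157574 − 0.300000) / (-0.002812 − 0.161280) = 0.157574 − (0.000401)/(-0.164092) = 0.160015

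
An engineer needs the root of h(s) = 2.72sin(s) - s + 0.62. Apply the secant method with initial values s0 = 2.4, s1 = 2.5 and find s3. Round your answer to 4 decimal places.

2.4189

h(2.4) = 0.057260, h(2.5) = -0.252156
s2 = 2.500000 − (-0.252156)·(2.500000 − 2.400000) / (-0.252156 − 0.057260) = 2.500000 − (-0.025216)/(-0.309416) = 2.418506
h(2.418506) = 0.001324
s3 = 2.418506 − 0.001324·(2.418506 − 2.500000) / (0.001324 − (-0.252156)) = 2.418506 − (-0.000108)/(0.253480) = 2.418932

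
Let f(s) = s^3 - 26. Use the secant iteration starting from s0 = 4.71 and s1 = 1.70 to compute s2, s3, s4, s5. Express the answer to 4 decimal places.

2.3374, 3.4106, 2.8652, 2.9489

f(4.71) = 78.487111, f(1.70) = -21.087000
s2 = 1.700000 − (-21.087000)·(1.700000 − 4.710000) / (-21.087000 − 78.487111) = 1.700000 − (63.471870)/(-99.574111) = 2.337433
f(2.337433) = -13.229210
s3 = 2.337433 − (-13.229210)·(2.337433 − 1.700000) / (-13.229210 − (-21.087000)) = 2.337433 − (-8.432741)/(7.857790) = 3.410603
f(3.410603) = 13.672860
s4 = 3.410603 − 13.672860·(3.410603 − 2.337433) / (13.672860 − (-13.229210)) = 3.410603 − (14.673296)/(26.902069) = 2.865169
f(2.865169) = -2.479267
s5 = 2.865169 − (-2.479267)·(2.865169 − 3.410603) / (-2.479267 − 13.672860) = 2.865169 − (1.352276)/(-16.152127) = 2.948890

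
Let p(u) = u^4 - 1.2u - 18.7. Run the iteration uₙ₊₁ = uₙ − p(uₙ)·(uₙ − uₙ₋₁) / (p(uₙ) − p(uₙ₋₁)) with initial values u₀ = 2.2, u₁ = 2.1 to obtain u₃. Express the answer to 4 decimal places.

p(2.2) = 2.085600, p(2.1) = -1.771900
u₂ = 2.100000 − (-1.771900)·(2.100000 − 2.200000) / (-1.771900 − 2.085600) = 2.100000 − (0.177190)/(-3.857500) = 2.145934
p(2.145934) = -0.068798
u₃ = 2.145934 − (-0.068798)·(2.145934 − 2.100000) / (-0.068798 − (-1.771900)) = 2.145934 − (-0.003160)/(1.703102) = 2.147789

2.1478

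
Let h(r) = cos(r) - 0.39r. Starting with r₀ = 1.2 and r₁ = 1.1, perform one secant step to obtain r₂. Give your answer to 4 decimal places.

1.1189

h(1.2) = -0.105642, h(1.1) = 0.024596
r₂ = 1.100000 − 0.024596·(1.100000 − 1.200000) / (0.024596 − (-0.105642)) = 1.100000 − (-0.002460)/(0.130238) = 1.118885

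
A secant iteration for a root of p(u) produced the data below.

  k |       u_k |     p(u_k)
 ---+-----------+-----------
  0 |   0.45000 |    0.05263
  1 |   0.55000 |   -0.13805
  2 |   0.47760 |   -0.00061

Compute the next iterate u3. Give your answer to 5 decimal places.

u3 = 0.47760 − (-0.00061)·(0.47760 − 0.55000) / (-0.00061 − (-0.13805))
   = 0.47760 − (0.0000442)/(0.1374400) = 0.4772787

0.47728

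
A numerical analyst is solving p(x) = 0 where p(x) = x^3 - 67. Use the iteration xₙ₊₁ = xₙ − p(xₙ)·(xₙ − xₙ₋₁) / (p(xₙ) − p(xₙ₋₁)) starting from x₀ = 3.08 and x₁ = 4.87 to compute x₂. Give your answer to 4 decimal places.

p(3.08) = -37.781888, p(4.87) = 48.501303
x₂ = 4.870000 − 48.501303·(4.870000 − 3.080000) / (48.501303 − (-37.781888)) = 4.870000 − (86.817332)/(86.283191) = 3.863809

3.8638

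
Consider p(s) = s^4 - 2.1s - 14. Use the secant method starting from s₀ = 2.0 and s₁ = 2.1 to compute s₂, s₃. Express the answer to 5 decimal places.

2.06794, 2.06956

p(2.0) = -2.2000000, p(2.1) = 1.0381000
s₂ = 2.1000000 − 1.0381000·(2.1000000 − 2.0000000) / (1.0381000 − (-2.2000000)) = 2.1000000 − (0.1038100)/(3.2381000) = 2.0679411
p(2.0679411) = -0.0552478
s₃ = 2.0679411 − (-0.0552478)·(2.0679411 − 2.1000000) / (-0.0552478 − 1.0381000) = 2.0679411 − (0.0017712)/(-1.0933478) = 2.0695610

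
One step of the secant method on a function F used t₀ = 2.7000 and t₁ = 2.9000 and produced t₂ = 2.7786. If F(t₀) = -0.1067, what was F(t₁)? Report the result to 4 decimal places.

0.1648

The secant line through (2.7000, -0.1067) and (2.9000, F(t₁)) crosses zero at t₂ = 2.7786.
So (2.7000, -0.1067), (2.9000, F(t₁)), (2.7786, 0) are collinear:
F(t₁) = -0.1067 · (2.9000 − 2.7786) / (2.7000 − 2.7786) = -0.1067 · (0.121400)/(-0.078600) = 0.164801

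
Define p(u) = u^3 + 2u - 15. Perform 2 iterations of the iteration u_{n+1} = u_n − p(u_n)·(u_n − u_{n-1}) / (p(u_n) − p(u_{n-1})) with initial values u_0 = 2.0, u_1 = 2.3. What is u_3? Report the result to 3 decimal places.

p(2.0) = -3.00000, p(2.3) = 1.76700
u_2 = 2.30000 − 1.76700·(2.30000 − 2.00000) / (1.76700 − (-3.00000)) = 2.30000 − (0.53010)/(4.76700) = 2.18880
p(2.18880) = -0.13623
u_3 = 2.18880 − (-0.13623)·(2.18880 − 2.30000) / (-0.13623 − 1.76700) = 2.18880 − (0.01515)/(-1.90323) = 2.19676

2.197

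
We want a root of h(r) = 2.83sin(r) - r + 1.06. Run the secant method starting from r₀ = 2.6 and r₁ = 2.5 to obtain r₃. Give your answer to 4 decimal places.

h(2.6) = -0.081131, h(2.5) = 0.253676
r₂ = 2.500000 − 0.253676·(2.500000 − 2.600000) / (0.253676 − (-0.081131)) = 2.500000 − (-0.025368)/(0.334807) = 2.575768
h(2.575768) = 0.001430
r₃ = 2.575768 − 0.001430·(2.575768 − 2.500000) / (0.001430 − 0.253676) = 2.575768 − (0.000108)/(-0.252246) = 2.576197

2.5762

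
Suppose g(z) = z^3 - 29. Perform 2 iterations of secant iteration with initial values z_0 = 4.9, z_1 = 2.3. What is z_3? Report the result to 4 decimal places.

3.1904

g(4.9) = 88.649000, g(2.3) = -16.833000
z_2 = 2.300000 − (-16.833000)·(2.300000 − 4.900000) / (-16.833000 − 88.649000) = 2.300000 − (43.765800)/(-105.482000) = 2.714912
g(2.714912) = -8.989059
z_3 = 2.714912 − (-8.989059)·(2.714912 − 2.300000) / (-8.989059 − (-16.833000)) = 2.714912 − (-3.729673)/(7.843941) = 3.190397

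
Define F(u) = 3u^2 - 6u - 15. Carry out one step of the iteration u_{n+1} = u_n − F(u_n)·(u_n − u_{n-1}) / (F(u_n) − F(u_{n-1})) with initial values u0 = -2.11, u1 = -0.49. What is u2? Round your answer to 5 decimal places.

-1.31172

F(-2.11) = 11.0163000, F(-0.49) = -11.3397000
u2 = -0.4900000 − (-11.3397000)·(-0.4900000 − (-2.1100000)) / (-11.3397000 − 11.0163000) = -0.4900000 − (-18.3703140)/(-22.3560000) = -1.3117174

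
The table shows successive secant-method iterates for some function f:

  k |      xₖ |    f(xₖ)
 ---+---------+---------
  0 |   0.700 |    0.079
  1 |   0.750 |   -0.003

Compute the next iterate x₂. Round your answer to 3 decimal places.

0.748

x₂ = 0.750 − (-0.003)·(0.750 − 0.700) / (-0.003 − 0.079)
   = 0.750 − (-0.00015)/(-0.08200) = 0.74817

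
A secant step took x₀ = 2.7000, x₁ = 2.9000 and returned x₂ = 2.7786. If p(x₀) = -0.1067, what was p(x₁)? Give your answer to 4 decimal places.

0.1648

The secant line through (2.7000, -0.1067) and (2.9000, p(x₁)) crosses zero at x₂ = 2.7786.
So (2.7000, -0.1067), (2.9000, p(x₁)), (2.7786, 0) are collinear:
p(x₁) = -0.1067 · (2.9000 − 2.7786) / (2.7000 − 2.7786) = -0.1067 · (0.121400)/(-0.078600) = 0.164801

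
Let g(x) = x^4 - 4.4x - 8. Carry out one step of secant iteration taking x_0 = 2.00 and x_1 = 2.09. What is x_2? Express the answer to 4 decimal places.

2.0268

g(2.00) = -0.800000, g(2.09) = 1.884298
x_2 = 2.090000 − 1.884298·(2.090000 − 2.000000) / (1.884298 − (-0.800000)) = 2.090000 − (0.169587)/(2.684298) = 2.026823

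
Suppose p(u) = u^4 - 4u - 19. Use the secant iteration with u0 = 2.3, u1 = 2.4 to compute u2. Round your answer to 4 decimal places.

p(2.3) = -0.215900, p(2.4) = 4.577600
u2 = 2.400000 − 4.577600·(2.400000 − 2.300000) / (4.577600 − (-0.215900)) = 2.400000 − (0.457760)/(4.793500) = 2.304504

2.3045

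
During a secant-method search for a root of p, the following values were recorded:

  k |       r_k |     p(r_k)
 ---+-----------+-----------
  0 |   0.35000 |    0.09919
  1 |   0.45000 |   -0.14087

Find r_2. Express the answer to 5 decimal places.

r_2 = 0.45000 − (-0.14087)·(0.45000 − 0.35000) / (-0.14087 − 0.09919)
   = 0.45000 − (-0.0140870)/(-0.2400600) = 0.3913188

0.39132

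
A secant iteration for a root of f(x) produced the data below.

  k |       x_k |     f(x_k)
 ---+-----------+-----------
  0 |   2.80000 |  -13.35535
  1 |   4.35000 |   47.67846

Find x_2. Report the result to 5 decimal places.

3.13917

x_2 = 4.35000 − 47.67846·(4.35000 − 2.80000) / (47.67846 − (-13.35535))
   = 4.35000 − (73.9016130)/(61.0338100) = 3.1391693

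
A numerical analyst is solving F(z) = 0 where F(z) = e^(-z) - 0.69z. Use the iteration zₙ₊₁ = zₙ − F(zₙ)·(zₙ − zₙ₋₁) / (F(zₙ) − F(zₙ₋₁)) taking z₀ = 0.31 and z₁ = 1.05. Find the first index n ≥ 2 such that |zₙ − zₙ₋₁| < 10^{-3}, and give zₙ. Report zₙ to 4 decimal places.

n = 5, zₙ = 0.7115

F(0.31) = 0.519547, F(1.05) = -0.374562
z₂ = 1.050000 − (-0.374562)·(0.740000)/(-0.894109) = 0.739998;  |Δ| = 0.310002
F(0.739998) = -0.033483
z₃ = 0.739998 − (-0.033483)·(-0.310002)/(0.341079) = 0.709565;  |Δ| = 0.030432
F(0.709565) = 0.002258
z₄ = 0.709565 − 0.002258·(-0.030432)/(0.035741) = 0.711488;  |Δ| = 0.001923
F(0.711488) = -0.000013
z₅ = 0.711488 − (-0.000013)·(0.001923)/(-0.002272) = 0.711477;  |Δ| = 0.000011
|z₅ − z₄| = 0.000011 < 10^{-3}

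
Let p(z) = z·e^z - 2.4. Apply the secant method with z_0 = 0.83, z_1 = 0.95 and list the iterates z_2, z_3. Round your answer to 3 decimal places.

p(0.83) = -0.49655, p(0.95) = 0.05642
z_2 = 0.95000 − 0.05642·(0.95000 − 0.83000) / (0.05642 − (-0.49655)) = 0.95000 − (0.00677)/(0.55297) = 0.93776
p(0.93776) = -0.00475
z_3 = 0.93776 − (-0.00475)·(0.93776 − 0.95000) / (-0.00475 − 0.05642) = 0.93776 − (0.00006)/(-0.06117) = 0.93871

0.938, 0.939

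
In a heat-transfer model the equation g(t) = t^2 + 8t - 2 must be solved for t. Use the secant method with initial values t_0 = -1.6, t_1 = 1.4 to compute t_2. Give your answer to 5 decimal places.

-0.03077

g(-1.6) = -12.2400000, g(1.4) = 11.1600000
t_2 = 1.4000000 − 11.1600000·(1.4000000 − (-1.6000000)) / (11.1600000 − (-12.2400000)) = 1.4000000 − (33.4800000)/(23.4000000) = -0.0307692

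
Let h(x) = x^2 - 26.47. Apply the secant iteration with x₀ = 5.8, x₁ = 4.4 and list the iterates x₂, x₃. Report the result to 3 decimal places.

h(5.8) = 7.17000, h(4.4) = -7.11000
x₂ = 4.40000 − (-7.11000)·(4.40000 − 5.80000) / (-7.11000 − 7.17000) = 4.40000 − (9.95400)/(-14.28000) = 5.09706
h(5.09706) = -0.48999
x₃ = 5.09706 − (-0.48999)·(5.09706 − 4.40000) / (-0.48999 − (-7.11000)) = 5.09706 − (-0.34155)/(6.62001) = 5.14865

5.097, 5.149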